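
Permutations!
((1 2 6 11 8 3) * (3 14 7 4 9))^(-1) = (1 3 9 4 7 14 8 11 6 2) = [0, 3, 1, 9, 7, 5, 2, 14, 11, 4, 10, 6, 12, 13, 8]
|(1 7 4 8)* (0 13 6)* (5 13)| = |(0 5 13 6)(1 7 4 8)| = 4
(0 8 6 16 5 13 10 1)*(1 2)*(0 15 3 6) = (0 8)(1 15 3 6 16 5 13 10 2) = [8, 15, 1, 6, 4, 13, 16, 7, 0, 9, 2, 11, 12, 10, 14, 3, 5]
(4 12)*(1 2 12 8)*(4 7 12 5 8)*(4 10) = (1 2 5 8)(4 10)(7 12) = [0, 2, 5, 3, 10, 8, 6, 12, 1, 9, 4, 11, 7]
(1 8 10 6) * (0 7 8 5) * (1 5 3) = (0 7 8 10 6 5)(1 3) = [7, 3, 2, 1, 4, 0, 5, 8, 10, 9, 6]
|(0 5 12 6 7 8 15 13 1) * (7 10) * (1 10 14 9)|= |(0 5 12 6 14 9 1)(7 8 15 13 10)|= 35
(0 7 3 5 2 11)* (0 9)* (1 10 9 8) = (0 7 3 5 2 11 8 1 10 9) = [7, 10, 11, 5, 4, 2, 6, 3, 1, 0, 9, 8]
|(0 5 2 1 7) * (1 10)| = 6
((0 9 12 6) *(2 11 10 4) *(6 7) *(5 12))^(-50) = [7, 1, 10, 3, 11, 0, 12, 5, 8, 6, 2, 4, 9] = (0 7 5)(2 10)(4 11)(6 12 9)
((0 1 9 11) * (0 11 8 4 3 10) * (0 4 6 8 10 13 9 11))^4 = (0 1 11)(3 4 10 9 13) = [1, 11, 2, 4, 10, 5, 6, 7, 8, 13, 9, 0, 12, 3]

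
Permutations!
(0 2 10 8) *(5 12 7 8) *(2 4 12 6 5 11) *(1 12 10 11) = (0 4 10 1 12 7 8)(2 11)(5 6) = [4, 12, 11, 3, 10, 6, 5, 8, 0, 9, 1, 2, 7]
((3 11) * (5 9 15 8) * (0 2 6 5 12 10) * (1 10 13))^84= (0 12 5 10 8 6 1 15 2 13 9)= [12, 15, 13, 3, 4, 10, 1, 7, 6, 0, 8, 11, 5, 9, 14, 2]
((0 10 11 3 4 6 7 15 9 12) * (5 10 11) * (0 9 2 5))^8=(0 5 15 6 3)(2 7 4 11 10)=[5, 1, 7, 0, 11, 15, 3, 4, 8, 9, 2, 10, 12, 13, 14, 6]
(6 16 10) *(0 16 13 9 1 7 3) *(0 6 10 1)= (0 16 1 7 3 6 13 9)= [16, 7, 2, 6, 4, 5, 13, 3, 8, 0, 10, 11, 12, 9, 14, 15, 1]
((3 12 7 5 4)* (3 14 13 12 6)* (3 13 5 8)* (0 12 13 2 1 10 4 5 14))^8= [10, 6, 3, 7, 1, 5, 8, 0, 12, 9, 2, 11, 4, 13, 14]= (14)(0 10 2 3 7)(1 6 8 12 4)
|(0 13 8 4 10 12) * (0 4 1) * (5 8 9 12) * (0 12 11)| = |(0 13 9 11)(1 12 4 10 5 8)| = 12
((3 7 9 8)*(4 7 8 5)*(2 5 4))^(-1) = (2 5)(3 8)(4 9 7) = [0, 1, 5, 8, 9, 2, 6, 4, 3, 7]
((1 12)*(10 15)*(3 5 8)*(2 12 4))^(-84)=(15)=[0, 1, 2, 3, 4, 5, 6, 7, 8, 9, 10, 11, 12, 13, 14, 15]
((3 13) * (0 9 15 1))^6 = (0 15)(1 9) = [15, 9, 2, 3, 4, 5, 6, 7, 8, 1, 10, 11, 12, 13, 14, 0]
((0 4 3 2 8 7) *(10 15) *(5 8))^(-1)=[7, 1, 3, 4, 0, 2, 6, 8, 5, 9, 15, 11, 12, 13, 14, 10]=(0 7 8 5 2 3 4)(10 15)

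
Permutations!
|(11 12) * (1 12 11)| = |(1 12)| = 2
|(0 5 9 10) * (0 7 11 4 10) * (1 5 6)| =|(0 6 1 5 9)(4 10 7 11)| =20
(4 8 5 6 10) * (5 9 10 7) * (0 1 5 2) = (0 1 5 6 7 2)(4 8 9 10) = [1, 5, 0, 3, 8, 6, 7, 2, 9, 10, 4]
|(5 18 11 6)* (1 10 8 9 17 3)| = 12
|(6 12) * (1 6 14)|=|(1 6 12 14)|=4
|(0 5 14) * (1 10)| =6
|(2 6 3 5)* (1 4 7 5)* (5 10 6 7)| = |(1 4 5 2 7 10 6 3)| = 8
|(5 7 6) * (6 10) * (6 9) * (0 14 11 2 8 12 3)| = 35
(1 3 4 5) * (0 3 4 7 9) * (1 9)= [3, 4, 2, 7, 5, 9, 6, 1, 8, 0]= (0 3 7 1 4 5 9)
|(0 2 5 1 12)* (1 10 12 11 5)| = 7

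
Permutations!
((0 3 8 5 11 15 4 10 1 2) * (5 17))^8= (0 10 11 8 2 4 5 3 1 15 17)= [10, 15, 4, 1, 5, 3, 6, 7, 2, 9, 11, 8, 12, 13, 14, 17, 16, 0]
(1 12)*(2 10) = [0, 12, 10, 3, 4, 5, 6, 7, 8, 9, 2, 11, 1] = (1 12)(2 10)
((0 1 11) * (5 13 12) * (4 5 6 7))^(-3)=(4 12)(5 6)(7 13)=[0, 1, 2, 3, 12, 6, 5, 13, 8, 9, 10, 11, 4, 7]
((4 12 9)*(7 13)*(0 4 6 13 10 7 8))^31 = (0 9 8 12 13 4 6)(7 10) = [9, 1, 2, 3, 6, 5, 0, 10, 12, 8, 7, 11, 13, 4]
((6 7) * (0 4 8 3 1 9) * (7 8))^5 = (0 3 7 9 8 4 1 6) = [3, 6, 2, 7, 1, 5, 0, 9, 4, 8]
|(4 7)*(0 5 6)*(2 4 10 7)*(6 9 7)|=|(0 5 9 7 10 6)(2 4)|=6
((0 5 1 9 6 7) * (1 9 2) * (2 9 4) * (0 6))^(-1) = [9, 2, 4, 3, 5, 0, 7, 6, 8, 1] = (0 9 1 2 4 5)(6 7)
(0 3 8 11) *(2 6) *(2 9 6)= (0 3 8 11)(6 9)= [3, 1, 2, 8, 4, 5, 9, 7, 11, 6, 10, 0]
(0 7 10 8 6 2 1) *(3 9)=[7, 0, 1, 9, 4, 5, 2, 10, 6, 3, 8]=(0 7 10 8 6 2 1)(3 9)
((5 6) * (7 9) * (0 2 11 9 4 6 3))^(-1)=(0 3 5 6 4 7 9 11 2)=[3, 1, 0, 5, 7, 6, 4, 9, 8, 11, 10, 2]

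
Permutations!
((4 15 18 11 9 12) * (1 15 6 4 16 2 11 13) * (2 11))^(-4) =(18) =[0, 1, 2, 3, 4, 5, 6, 7, 8, 9, 10, 11, 12, 13, 14, 15, 16, 17, 18]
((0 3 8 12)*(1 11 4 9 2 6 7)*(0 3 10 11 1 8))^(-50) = (0 2 3 9 12 4 8 11 7 10 6) = [2, 1, 3, 9, 8, 5, 0, 10, 11, 12, 6, 7, 4]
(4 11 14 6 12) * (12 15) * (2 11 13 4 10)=(2 11 14 6 15 12 10)(4 13)=[0, 1, 11, 3, 13, 5, 15, 7, 8, 9, 2, 14, 10, 4, 6, 12]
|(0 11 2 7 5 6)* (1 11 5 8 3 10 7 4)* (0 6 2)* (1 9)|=28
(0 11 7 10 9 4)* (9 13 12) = (0 11 7 10 13 12 9 4) = [11, 1, 2, 3, 0, 5, 6, 10, 8, 4, 13, 7, 9, 12]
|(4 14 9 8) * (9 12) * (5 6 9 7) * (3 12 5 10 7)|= |(3 12)(4 14 5 6 9 8)(7 10)|= 6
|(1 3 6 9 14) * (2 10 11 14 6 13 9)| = 9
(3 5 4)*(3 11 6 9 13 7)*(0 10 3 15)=[10, 1, 2, 5, 11, 4, 9, 15, 8, 13, 3, 6, 12, 7, 14, 0]=(0 10 3 5 4 11 6 9 13 7 15)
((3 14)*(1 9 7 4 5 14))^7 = (14) = [0, 1, 2, 3, 4, 5, 6, 7, 8, 9, 10, 11, 12, 13, 14]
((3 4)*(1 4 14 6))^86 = (1 4 3 14 6) = [0, 4, 2, 14, 3, 5, 1, 7, 8, 9, 10, 11, 12, 13, 6]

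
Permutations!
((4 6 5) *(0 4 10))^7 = [6, 1, 2, 3, 5, 0, 10, 7, 8, 9, 4] = (0 6 10 4 5)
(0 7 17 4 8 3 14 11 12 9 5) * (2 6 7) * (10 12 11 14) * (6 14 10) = (0 2 14 10 12 9 5)(3 6 7 17 4 8) = [2, 1, 14, 6, 8, 0, 7, 17, 3, 5, 12, 11, 9, 13, 10, 15, 16, 4]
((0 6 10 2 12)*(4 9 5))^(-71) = (0 12 2 10 6)(4 9 5) = [12, 1, 10, 3, 9, 4, 0, 7, 8, 5, 6, 11, 2]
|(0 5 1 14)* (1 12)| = 5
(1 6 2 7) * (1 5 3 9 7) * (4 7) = (1 6 2)(3 9 4 7 5) = [0, 6, 1, 9, 7, 3, 2, 5, 8, 4]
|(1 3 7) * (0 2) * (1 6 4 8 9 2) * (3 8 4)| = 15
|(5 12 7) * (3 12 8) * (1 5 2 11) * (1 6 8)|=14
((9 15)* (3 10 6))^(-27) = (9 15) = [0, 1, 2, 3, 4, 5, 6, 7, 8, 15, 10, 11, 12, 13, 14, 9]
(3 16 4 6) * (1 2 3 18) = (1 2 3 16 4 6 18) = [0, 2, 3, 16, 6, 5, 18, 7, 8, 9, 10, 11, 12, 13, 14, 15, 4, 17, 1]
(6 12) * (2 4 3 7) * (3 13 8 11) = (2 4 13 8 11 3 7)(6 12) = [0, 1, 4, 7, 13, 5, 12, 2, 11, 9, 10, 3, 6, 8]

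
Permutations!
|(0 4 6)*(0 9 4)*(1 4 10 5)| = |(1 4 6 9 10 5)| = 6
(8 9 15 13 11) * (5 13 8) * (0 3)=(0 3)(5 13 11)(8 9 15)=[3, 1, 2, 0, 4, 13, 6, 7, 9, 15, 10, 5, 12, 11, 14, 8]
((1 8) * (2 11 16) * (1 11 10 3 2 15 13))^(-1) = [0, 13, 3, 10, 4, 5, 6, 7, 1, 9, 2, 8, 12, 15, 14, 16, 11] = (1 13 15 16 11 8)(2 3 10)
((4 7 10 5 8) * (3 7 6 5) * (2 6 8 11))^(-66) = (2 5)(6 11) = [0, 1, 5, 3, 4, 2, 11, 7, 8, 9, 10, 6]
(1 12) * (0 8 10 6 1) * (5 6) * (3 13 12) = (0 8 10 5 6 1 3 13 12) = [8, 3, 2, 13, 4, 6, 1, 7, 10, 9, 5, 11, 0, 12]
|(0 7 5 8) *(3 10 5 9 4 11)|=9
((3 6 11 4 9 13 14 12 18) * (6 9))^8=(3 13 12)(4 11 6)(9 14 18)=[0, 1, 2, 13, 11, 5, 4, 7, 8, 14, 10, 6, 3, 12, 18, 15, 16, 17, 9]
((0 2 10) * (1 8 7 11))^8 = (11)(0 10 2) = [10, 1, 0, 3, 4, 5, 6, 7, 8, 9, 2, 11]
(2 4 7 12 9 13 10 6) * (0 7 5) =(0 7 12 9 13 10 6 2 4 5) =[7, 1, 4, 3, 5, 0, 2, 12, 8, 13, 6, 11, 9, 10]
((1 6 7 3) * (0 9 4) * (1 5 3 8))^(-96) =[0, 1, 2, 3, 4, 5, 6, 7, 8, 9] =(9)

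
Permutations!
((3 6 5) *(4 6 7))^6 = (3 7 4 6 5) = [0, 1, 2, 7, 6, 3, 5, 4]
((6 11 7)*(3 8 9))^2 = (3 9 8)(6 7 11) = [0, 1, 2, 9, 4, 5, 7, 11, 3, 8, 10, 6]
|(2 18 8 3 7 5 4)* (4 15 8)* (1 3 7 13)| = 12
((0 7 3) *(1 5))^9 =[0, 5, 2, 3, 4, 1, 6, 7] =(7)(1 5)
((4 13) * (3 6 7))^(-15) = [0, 1, 2, 3, 13, 5, 6, 7, 8, 9, 10, 11, 12, 4] = (4 13)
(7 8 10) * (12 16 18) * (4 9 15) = (4 9 15)(7 8 10)(12 16 18) = [0, 1, 2, 3, 9, 5, 6, 8, 10, 15, 7, 11, 16, 13, 14, 4, 18, 17, 12]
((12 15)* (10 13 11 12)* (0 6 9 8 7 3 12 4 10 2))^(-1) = (0 2 15 12 3 7 8 9 6)(4 11 13 10) = [2, 1, 15, 7, 11, 5, 0, 8, 9, 6, 4, 13, 3, 10, 14, 12]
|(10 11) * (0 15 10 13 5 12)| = |(0 15 10 11 13 5 12)| = 7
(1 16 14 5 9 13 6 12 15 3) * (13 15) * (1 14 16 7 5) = (16)(1 7 5 9 15 3 14)(6 12 13) = [0, 7, 2, 14, 4, 9, 12, 5, 8, 15, 10, 11, 13, 6, 1, 3, 16]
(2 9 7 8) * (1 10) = (1 10)(2 9 7 8) = [0, 10, 9, 3, 4, 5, 6, 8, 2, 7, 1]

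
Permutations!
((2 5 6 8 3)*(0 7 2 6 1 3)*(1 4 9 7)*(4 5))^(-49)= (0 1 3 6 8)(2 7 9 4)= [1, 3, 7, 6, 2, 5, 8, 9, 0, 4]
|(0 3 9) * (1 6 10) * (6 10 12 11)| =|(0 3 9)(1 10)(6 12 11)| =6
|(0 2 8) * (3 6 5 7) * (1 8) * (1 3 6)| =15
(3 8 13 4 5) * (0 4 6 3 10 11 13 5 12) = (0 4 12)(3 8 5 10 11 13 6) = [4, 1, 2, 8, 12, 10, 3, 7, 5, 9, 11, 13, 0, 6]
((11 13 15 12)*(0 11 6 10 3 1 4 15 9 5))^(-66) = (0 5 9 13 11)(1 6 4 10 15 3 12) = [5, 6, 2, 12, 10, 9, 4, 7, 8, 13, 15, 0, 1, 11, 14, 3]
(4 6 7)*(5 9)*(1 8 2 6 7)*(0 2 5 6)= [2, 8, 0, 3, 7, 9, 1, 4, 5, 6]= (0 2)(1 8 5 9 6)(4 7)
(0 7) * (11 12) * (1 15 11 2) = (0 7)(1 15 11 12 2) = [7, 15, 1, 3, 4, 5, 6, 0, 8, 9, 10, 12, 2, 13, 14, 11]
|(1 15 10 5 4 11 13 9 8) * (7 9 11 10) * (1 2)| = 6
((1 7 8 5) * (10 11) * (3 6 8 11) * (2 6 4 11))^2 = (1 2 8)(3 11)(4 10)(5 7 6) = [0, 2, 8, 11, 10, 7, 5, 6, 1, 9, 4, 3]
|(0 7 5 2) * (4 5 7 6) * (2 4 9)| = |(0 6 9 2)(4 5)| = 4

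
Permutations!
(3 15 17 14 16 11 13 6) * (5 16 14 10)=[0, 1, 2, 15, 4, 16, 3, 7, 8, 9, 5, 13, 12, 6, 14, 17, 11, 10]=(3 15 17 10 5 16 11 13 6)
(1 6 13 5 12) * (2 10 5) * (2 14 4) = (1 6 13 14 4 2 10 5 12) = [0, 6, 10, 3, 2, 12, 13, 7, 8, 9, 5, 11, 1, 14, 4]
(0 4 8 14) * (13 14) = (0 4 8 13 14) = [4, 1, 2, 3, 8, 5, 6, 7, 13, 9, 10, 11, 12, 14, 0]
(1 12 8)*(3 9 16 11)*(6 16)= (1 12 8)(3 9 6 16 11)= [0, 12, 2, 9, 4, 5, 16, 7, 1, 6, 10, 3, 8, 13, 14, 15, 11]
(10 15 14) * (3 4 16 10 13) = [0, 1, 2, 4, 16, 5, 6, 7, 8, 9, 15, 11, 12, 3, 13, 14, 10] = (3 4 16 10 15 14 13)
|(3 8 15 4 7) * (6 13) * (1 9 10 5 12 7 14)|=22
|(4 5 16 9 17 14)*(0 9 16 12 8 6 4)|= 20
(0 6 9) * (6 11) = [11, 1, 2, 3, 4, 5, 9, 7, 8, 0, 10, 6] = (0 11 6 9)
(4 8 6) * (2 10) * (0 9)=(0 9)(2 10)(4 8 6)=[9, 1, 10, 3, 8, 5, 4, 7, 6, 0, 2]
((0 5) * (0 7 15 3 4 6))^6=(0 6 4 3 15 7 5)=[6, 1, 2, 15, 3, 0, 4, 5, 8, 9, 10, 11, 12, 13, 14, 7]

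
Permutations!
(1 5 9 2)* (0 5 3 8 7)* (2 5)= (0 2 1 3 8 7)(5 9)= [2, 3, 1, 8, 4, 9, 6, 0, 7, 5]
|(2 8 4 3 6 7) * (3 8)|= 4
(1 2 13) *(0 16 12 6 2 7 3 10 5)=[16, 7, 13, 10, 4, 0, 2, 3, 8, 9, 5, 11, 6, 1, 14, 15, 12]=(0 16 12 6 2 13 1 7 3 10 5)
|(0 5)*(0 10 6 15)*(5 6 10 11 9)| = 3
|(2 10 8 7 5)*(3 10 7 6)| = 12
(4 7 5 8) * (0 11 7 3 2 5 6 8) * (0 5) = (0 11 7 6 8 4 3 2) = [11, 1, 0, 2, 3, 5, 8, 6, 4, 9, 10, 7]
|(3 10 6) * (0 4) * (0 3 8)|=|(0 4 3 10 6 8)|=6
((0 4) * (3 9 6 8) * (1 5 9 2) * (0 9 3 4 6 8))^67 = (0 6)(1 2 3 5)(4 9 8) = [6, 2, 3, 5, 9, 1, 0, 7, 4, 8]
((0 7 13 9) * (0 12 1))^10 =(0 12 13)(1 9 7) =[12, 9, 2, 3, 4, 5, 6, 1, 8, 7, 10, 11, 13, 0]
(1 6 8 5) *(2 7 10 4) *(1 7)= (1 6 8 5 7 10 4 2)= [0, 6, 1, 3, 2, 7, 8, 10, 5, 9, 4]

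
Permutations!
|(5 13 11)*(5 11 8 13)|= |(8 13)|= 2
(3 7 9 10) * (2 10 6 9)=[0, 1, 10, 7, 4, 5, 9, 2, 8, 6, 3]=(2 10 3 7)(6 9)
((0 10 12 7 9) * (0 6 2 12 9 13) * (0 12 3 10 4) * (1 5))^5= [4, 5, 2, 3, 0, 1, 6, 12, 8, 9, 10, 11, 13, 7]= (0 4)(1 5)(7 12 13)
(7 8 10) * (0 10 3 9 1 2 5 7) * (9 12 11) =(0 10)(1 2 5 7 8 3 12 11 9) =[10, 2, 5, 12, 4, 7, 6, 8, 3, 1, 0, 9, 11]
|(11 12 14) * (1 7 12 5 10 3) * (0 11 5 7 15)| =10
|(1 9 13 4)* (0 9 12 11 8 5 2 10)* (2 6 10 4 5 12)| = |(0 9 13 5 6 10)(1 2 4)(8 12 11)| = 6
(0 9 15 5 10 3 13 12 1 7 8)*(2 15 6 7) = [9, 2, 15, 13, 4, 10, 7, 8, 0, 6, 3, 11, 1, 12, 14, 5] = (0 9 6 7 8)(1 2 15 5 10 3 13 12)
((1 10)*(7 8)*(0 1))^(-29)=(0 1 10)(7 8)=[1, 10, 2, 3, 4, 5, 6, 8, 7, 9, 0]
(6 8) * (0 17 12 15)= (0 17 12 15)(6 8)= [17, 1, 2, 3, 4, 5, 8, 7, 6, 9, 10, 11, 15, 13, 14, 0, 16, 12]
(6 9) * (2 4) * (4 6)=(2 6 9 4)=[0, 1, 6, 3, 2, 5, 9, 7, 8, 4]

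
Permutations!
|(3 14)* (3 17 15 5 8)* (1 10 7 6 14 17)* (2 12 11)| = 15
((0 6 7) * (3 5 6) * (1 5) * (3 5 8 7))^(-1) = [7, 3, 2, 6, 4, 0, 5, 8, 1] = (0 7 8 1 3 6 5)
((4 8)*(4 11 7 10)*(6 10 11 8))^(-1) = [0, 1, 2, 3, 10, 5, 4, 11, 8, 9, 6, 7] = (4 10 6)(7 11)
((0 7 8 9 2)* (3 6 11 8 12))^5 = [11, 1, 6, 2, 4, 5, 0, 8, 12, 3, 10, 7, 9] = (0 11 7 8 12 9 3 2 6)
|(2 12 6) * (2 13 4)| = |(2 12 6 13 4)| = 5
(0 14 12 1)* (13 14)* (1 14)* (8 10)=[13, 0, 2, 3, 4, 5, 6, 7, 10, 9, 8, 11, 14, 1, 12]=(0 13 1)(8 10)(12 14)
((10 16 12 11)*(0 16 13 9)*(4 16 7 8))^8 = (0 13 11 16 8)(4 7 9 10 12) = [13, 1, 2, 3, 7, 5, 6, 9, 0, 10, 12, 16, 4, 11, 14, 15, 8]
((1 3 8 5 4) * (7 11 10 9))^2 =(1 8 4 3 5)(7 10)(9 11) =[0, 8, 2, 5, 3, 1, 6, 10, 4, 11, 7, 9]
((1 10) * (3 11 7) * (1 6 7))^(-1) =[0, 11, 2, 7, 4, 5, 10, 6, 8, 9, 1, 3] =(1 11 3 7 6 10)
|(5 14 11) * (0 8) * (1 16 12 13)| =12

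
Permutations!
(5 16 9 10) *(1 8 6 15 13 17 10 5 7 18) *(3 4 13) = [0, 8, 2, 4, 13, 16, 15, 18, 6, 5, 7, 11, 12, 17, 14, 3, 9, 10, 1] = (1 8 6 15 3 4 13 17 10 7 18)(5 16 9)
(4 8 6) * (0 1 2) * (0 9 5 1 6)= [6, 2, 9, 3, 8, 1, 4, 7, 0, 5]= (0 6 4 8)(1 2 9 5)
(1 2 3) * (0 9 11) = (0 9 11)(1 2 3) = [9, 2, 3, 1, 4, 5, 6, 7, 8, 11, 10, 0]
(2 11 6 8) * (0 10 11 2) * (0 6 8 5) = (0 10 11 8 6 5) = [10, 1, 2, 3, 4, 0, 5, 7, 6, 9, 11, 8]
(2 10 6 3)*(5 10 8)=(2 8 5 10 6 3)=[0, 1, 8, 2, 4, 10, 3, 7, 5, 9, 6]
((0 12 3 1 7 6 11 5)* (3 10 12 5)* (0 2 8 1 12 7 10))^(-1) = [12, 8, 5, 11, 4, 0, 7, 10, 2, 9, 1, 6, 3] = (0 12 3 11 6 7 10 1 8 2 5)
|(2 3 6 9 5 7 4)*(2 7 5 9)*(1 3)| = |(9)(1 3 6 2)(4 7)| = 4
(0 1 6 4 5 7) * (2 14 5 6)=(0 1 2 14 5 7)(4 6)=[1, 2, 14, 3, 6, 7, 4, 0, 8, 9, 10, 11, 12, 13, 5]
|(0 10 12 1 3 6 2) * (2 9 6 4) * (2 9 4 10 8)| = 12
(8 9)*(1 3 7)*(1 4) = (1 3 7 4)(8 9) = [0, 3, 2, 7, 1, 5, 6, 4, 9, 8]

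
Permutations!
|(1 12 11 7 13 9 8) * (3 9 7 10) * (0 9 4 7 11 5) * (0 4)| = |(0 9 8 1 12 5 4 7 13 11 10 3)| = 12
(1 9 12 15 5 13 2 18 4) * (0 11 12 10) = (0 11 12 15 5 13 2 18 4 1 9 10) = [11, 9, 18, 3, 1, 13, 6, 7, 8, 10, 0, 12, 15, 2, 14, 5, 16, 17, 4]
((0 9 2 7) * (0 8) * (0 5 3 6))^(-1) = (0 6 3 5 8 7 2 9) = [6, 1, 9, 5, 4, 8, 3, 2, 7, 0]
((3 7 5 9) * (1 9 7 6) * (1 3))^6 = [0, 1, 2, 3, 4, 5, 6, 7, 8, 9] = (9)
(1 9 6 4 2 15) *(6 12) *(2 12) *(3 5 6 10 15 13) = (1 9 2 13 3 5 6 4 12 10 15) = [0, 9, 13, 5, 12, 6, 4, 7, 8, 2, 15, 11, 10, 3, 14, 1]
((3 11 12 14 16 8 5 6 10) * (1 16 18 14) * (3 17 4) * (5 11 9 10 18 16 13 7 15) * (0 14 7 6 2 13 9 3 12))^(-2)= [8, 4, 15, 3, 10, 7, 2, 6, 14, 12, 1, 16, 17, 5, 11, 18, 0, 9, 13]= (0 8 14 11 16)(1 4 10)(2 15 18 13 5 7 6)(9 12 17)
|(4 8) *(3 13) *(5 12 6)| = |(3 13)(4 8)(5 12 6)| = 6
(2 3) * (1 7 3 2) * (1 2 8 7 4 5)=(1 4 5)(2 8 7 3)=[0, 4, 8, 2, 5, 1, 6, 3, 7]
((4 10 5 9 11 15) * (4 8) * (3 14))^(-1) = (3 14)(4 8 15 11 9 5 10) = [0, 1, 2, 14, 8, 10, 6, 7, 15, 5, 4, 9, 12, 13, 3, 11]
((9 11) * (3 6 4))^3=[0, 1, 2, 3, 4, 5, 6, 7, 8, 11, 10, 9]=(9 11)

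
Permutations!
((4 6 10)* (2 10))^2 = (2 4)(6 10) = [0, 1, 4, 3, 2, 5, 10, 7, 8, 9, 6]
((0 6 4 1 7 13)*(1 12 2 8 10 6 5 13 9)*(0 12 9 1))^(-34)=[10, 1, 0, 3, 2, 6, 12, 7, 5, 8, 13, 11, 9, 4]=(0 10 13 4 2)(5 6 12 9 8)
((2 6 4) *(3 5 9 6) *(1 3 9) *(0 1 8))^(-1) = (0 8 5 3 1)(2 4 6 9) = [8, 0, 4, 1, 6, 3, 9, 7, 5, 2]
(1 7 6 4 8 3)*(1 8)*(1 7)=(3 8)(4 7 6)=[0, 1, 2, 8, 7, 5, 4, 6, 3]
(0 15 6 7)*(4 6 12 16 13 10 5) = [15, 1, 2, 3, 6, 4, 7, 0, 8, 9, 5, 11, 16, 10, 14, 12, 13] = (0 15 12 16 13 10 5 4 6 7)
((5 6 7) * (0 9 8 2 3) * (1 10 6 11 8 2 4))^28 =[0, 5, 2, 3, 7, 1, 8, 4, 6, 9, 11, 10] =(1 5)(4 7)(6 8)(10 11)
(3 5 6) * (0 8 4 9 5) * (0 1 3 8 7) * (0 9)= (0 7 9 5 6 8 4)(1 3)= [7, 3, 2, 1, 0, 6, 8, 9, 4, 5]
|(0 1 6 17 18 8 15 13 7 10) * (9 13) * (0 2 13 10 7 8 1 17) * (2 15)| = 15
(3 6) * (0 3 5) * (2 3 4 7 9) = (0 4 7 9 2 3 6 5) = [4, 1, 3, 6, 7, 0, 5, 9, 8, 2]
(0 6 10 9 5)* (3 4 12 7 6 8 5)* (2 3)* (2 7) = [8, 1, 3, 4, 12, 0, 10, 6, 5, 7, 9, 11, 2] = (0 8 5)(2 3 4 12)(6 10 9 7)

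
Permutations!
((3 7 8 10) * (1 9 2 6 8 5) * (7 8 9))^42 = (10) = [0, 1, 2, 3, 4, 5, 6, 7, 8, 9, 10]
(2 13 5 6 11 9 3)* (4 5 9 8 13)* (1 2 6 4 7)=(1 2 7)(3 6 11 8 13 9)(4 5)=[0, 2, 7, 6, 5, 4, 11, 1, 13, 3, 10, 8, 12, 9]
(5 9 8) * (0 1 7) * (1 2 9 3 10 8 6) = [2, 7, 9, 10, 4, 3, 1, 0, 5, 6, 8] = (0 2 9 6 1 7)(3 10 8 5)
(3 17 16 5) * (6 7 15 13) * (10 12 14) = (3 17 16 5)(6 7 15 13)(10 12 14) = [0, 1, 2, 17, 4, 3, 7, 15, 8, 9, 12, 11, 14, 6, 10, 13, 5, 16]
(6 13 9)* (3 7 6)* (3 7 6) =(3 6 13 9 7) =[0, 1, 2, 6, 4, 5, 13, 3, 8, 7, 10, 11, 12, 9]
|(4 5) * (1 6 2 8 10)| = 10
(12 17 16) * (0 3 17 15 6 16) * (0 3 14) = [14, 1, 2, 17, 4, 5, 16, 7, 8, 9, 10, 11, 15, 13, 0, 6, 12, 3] = (0 14)(3 17)(6 16 12 15)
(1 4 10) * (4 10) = (1 10) = [0, 10, 2, 3, 4, 5, 6, 7, 8, 9, 1]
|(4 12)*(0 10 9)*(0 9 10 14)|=|(0 14)(4 12)|=2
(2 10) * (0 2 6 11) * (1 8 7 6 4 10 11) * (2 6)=[6, 8, 11, 3, 10, 5, 1, 2, 7, 9, 4, 0]=(0 6 1 8 7 2 11)(4 10)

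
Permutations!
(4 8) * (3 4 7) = (3 4 8 7) = [0, 1, 2, 4, 8, 5, 6, 3, 7]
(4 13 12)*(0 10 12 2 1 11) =[10, 11, 1, 3, 13, 5, 6, 7, 8, 9, 12, 0, 4, 2] =(0 10 12 4 13 2 1 11)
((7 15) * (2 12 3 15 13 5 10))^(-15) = (2 12 3 15 7 13 5 10) = [0, 1, 12, 15, 4, 10, 6, 13, 8, 9, 2, 11, 3, 5, 14, 7]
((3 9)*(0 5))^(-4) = (9) = [0, 1, 2, 3, 4, 5, 6, 7, 8, 9]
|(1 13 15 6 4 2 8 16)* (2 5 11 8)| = 9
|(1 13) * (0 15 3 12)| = 4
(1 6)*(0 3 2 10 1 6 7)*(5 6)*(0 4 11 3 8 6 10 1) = (0 8 6 5 10)(1 7 4 11 3 2) = [8, 7, 1, 2, 11, 10, 5, 4, 6, 9, 0, 3]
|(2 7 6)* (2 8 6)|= 2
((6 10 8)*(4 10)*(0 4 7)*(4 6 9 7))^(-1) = (0 7 9 8 10 4 6) = [7, 1, 2, 3, 6, 5, 0, 9, 10, 8, 4]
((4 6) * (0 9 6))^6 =(0 6)(4 9) =[6, 1, 2, 3, 9, 5, 0, 7, 8, 4]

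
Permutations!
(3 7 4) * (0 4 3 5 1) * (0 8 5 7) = [4, 8, 2, 0, 7, 1, 6, 3, 5] = (0 4 7 3)(1 8 5)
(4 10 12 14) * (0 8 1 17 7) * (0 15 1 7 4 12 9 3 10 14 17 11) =(0 8 7 15 1 11)(3 10 9)(4 14 12 17) =[8, 11, 2, 10, 14, 5, 6, 15, 7, 3, 9, 0, 17, 13, 12, 1, 16, 4]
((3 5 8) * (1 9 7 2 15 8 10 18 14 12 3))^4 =[0, 15, 9, 14, 4, 12, 6, 1, 2, 8, 3, 11, 18, 13, 10, 7, 16, 17, 5] =(1 15 7)(2 9 8)(3 14 10)(5 12 18)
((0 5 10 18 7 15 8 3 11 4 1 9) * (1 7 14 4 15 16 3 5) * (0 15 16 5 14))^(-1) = (0 18 10 5 7 4 14 8 15 9 1)(3 16 11) = [18, 0, 2, 16, 14, 7, 6, 4, 15, 1, 5, 3, 12, 13, 8, 9, 11, 17, 10]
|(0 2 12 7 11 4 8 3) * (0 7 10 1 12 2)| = |(1 12 10)(3 7 11 4 8)| = 15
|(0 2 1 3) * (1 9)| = 5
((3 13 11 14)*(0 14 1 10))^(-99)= (0 10 1 11 13 3 14)= [10, 11, 2, 14, 4, 5, 6, 7, 8, 9, 1, 13, 12, 3, 0]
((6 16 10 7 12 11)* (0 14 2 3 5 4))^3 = [3, 1, 4, 0, 2, 14, 7, 6, 8, 9, 11, 10, 16, 13, 5, 15, 12] = (0 3)(2 4)(5 14)(6 7)(10 11)(12 16)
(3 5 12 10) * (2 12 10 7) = (2 12 7)(3 5 10) = [0, 1, 12, 5, 4, 10, 6, 2, 8, 9, 3, 11, 7]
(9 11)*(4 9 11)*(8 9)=(11)(4 8 9)=[0, 1, 2, 3, 8, 5, 6, 7, 9, 4, 10, 11]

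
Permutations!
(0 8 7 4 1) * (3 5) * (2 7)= (0 8 2 7 4 1)(3 5)= [8, 0, 7, 5, 1, 3, 6, 4, 2]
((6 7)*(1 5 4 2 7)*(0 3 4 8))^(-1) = [8, 6, 4, 0, 3, 1, 7, 2, 5] = (0 8 5 1 6 7 2 4 3)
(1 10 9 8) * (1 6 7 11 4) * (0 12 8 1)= (0 12 8 6 7 11 4)(1 10 9)= [12, 10, 2, 3, 0, 5, 7, 11, 6, 1, 9, 4, 8]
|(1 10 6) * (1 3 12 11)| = 6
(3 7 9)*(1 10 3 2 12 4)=(1 10 3 7 9 2 12 4)=[0, 10, 12, 7, 1, 5, 6, 9, 8, 2, 3, 11, 4]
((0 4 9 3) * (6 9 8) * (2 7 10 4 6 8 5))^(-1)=[3, 1, 5, 9, 10, 4, 0, 2, 8, 6, 7]=(0 3 9 6)(2 5 4 10 7)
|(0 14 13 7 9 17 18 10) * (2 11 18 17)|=9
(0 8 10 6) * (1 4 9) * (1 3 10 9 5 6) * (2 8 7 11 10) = (0 7 11 10 1 4 5 6)(2 8 9 3) = [7, 4, 8, 2, 5, 6, 0, 11, 9, 3, 1, 10]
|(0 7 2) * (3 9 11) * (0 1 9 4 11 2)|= |(0 7)(1 9 2)(3 4 11)|= 6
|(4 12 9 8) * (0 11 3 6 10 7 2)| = 28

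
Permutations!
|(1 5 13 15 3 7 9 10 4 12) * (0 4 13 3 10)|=|(0 4 12 1 5 3 7 9)(10 13 15)|=24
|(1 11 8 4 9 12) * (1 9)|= |(1 11 8 4)(9 12)|= 4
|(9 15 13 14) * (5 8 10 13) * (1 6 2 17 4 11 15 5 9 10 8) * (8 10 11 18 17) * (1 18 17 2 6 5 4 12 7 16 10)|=55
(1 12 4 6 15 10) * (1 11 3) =[0, 12, 2, 1, 6, 5, 15, 7, 8, 9, 11, 3, 4, 13, 14, 10] =(1 12 4 6 15 10 11 3)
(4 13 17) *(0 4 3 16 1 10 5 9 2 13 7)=(0 4 7)(1 10 5 9 2 13 17 3 16)=[4, 10, 13, 16, 7, 9, 6, 0, 8, 2, 5, 11, 12, 17, 14, 15, 1, 3]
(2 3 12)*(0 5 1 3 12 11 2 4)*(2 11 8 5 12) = [12, 3, 2, 8, 0, 1, 6, 7, 5, 9, 10, 11, 4] = (0 12 4)(1 3 8 5)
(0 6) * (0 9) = (0 6 9) = [6, 1, 2, 3, 4, 5, 9, 7, 8, 0]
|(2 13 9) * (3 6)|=|(2 13 9)(3 6)|=6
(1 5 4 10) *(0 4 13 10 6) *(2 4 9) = (0 9 2 4 6)(1 5 13 10) = [9, 5, 4, 3, 6, 13, 0, 7, 8, 2, 1, 11, 12, 10]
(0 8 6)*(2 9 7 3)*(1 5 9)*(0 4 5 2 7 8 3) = [3, 2, 1, 7, 5, 9, 4, 0, 6, 8] = (0 3 7)(1 2)(4 5 9 8 6)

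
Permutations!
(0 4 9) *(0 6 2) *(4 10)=(0 10 4 9 6 2)=[10, 1, 0, 3, 9, 5, 2, 7, 8, 6, 4]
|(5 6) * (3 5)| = 3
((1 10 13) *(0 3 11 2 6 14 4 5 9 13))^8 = (0 9 6)(1 4 11)(2 10 5)(3 13 14) = [9, 4, 10, 13, 11, 2, 0, 7, 8, 6, 5, 1, 12, 14, 3]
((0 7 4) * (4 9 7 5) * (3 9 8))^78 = [0, 1, 2, 7, 4, 5, 6, 3, 9, 8] = (3 7)(8 9)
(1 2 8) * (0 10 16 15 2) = [10, 0, 8, 3, 4, 5, 6, 7, 1, 9, 16, 11, 12, 13, 14, 2, 15] = (0 10 16 15 2 8 1)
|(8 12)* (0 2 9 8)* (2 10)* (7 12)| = 7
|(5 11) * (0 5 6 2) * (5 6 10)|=3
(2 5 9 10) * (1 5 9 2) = (1 5 2 9 10) = [0, 5, 9, 3, 4, 2, 6, 7, 8, 10, 1]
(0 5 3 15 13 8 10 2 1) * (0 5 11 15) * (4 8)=(0 11 15 13 4 8 10 2 1 5 3)=[11, 5, 1, 0, 8, 3, 6, 7, 10, 9, 2, 15, 12, 4, 14, 13]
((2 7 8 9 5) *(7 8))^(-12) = (9) = [0, 1, 2, 3, 4, 5, 6, 7, 8, 9]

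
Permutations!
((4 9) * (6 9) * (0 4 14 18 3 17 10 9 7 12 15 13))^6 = (18)(0 13 15 12 7 6 4) = [13, 1, 2, 3, 0, 5, 4, 6, 8, 9, 10, 11, 7, 15, 14, 12, 16, 17, 18]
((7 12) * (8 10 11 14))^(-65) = (7 12)(8 14 11 10) = [0, 1, 2, 3, 4, 5, 6, 12, 14, 9, 8, 10, 7, 13, 11]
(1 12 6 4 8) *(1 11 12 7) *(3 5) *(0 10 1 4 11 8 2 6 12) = (12)(0 10 1 7 4 2 6 11)(3 5) = [10, 7, 6, 5, 2, 3, 11, 4, 8, 9, 1, 0, 12]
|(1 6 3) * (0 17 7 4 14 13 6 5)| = |(0 17 7 4 14 13 6 3 1 5)| = 10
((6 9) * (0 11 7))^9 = [0, 1, 2, 3, 4, 5, 9, 7, 8, 6, 10, 11] = (11)(6 9)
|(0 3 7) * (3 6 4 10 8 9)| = 8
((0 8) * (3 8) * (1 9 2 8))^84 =(9) =[0, 1, 2, 3, 4, 5, 6, 7, 8, 9]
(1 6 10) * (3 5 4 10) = (1 6 3 5 4 10) = [0, 6, 2, 5, 10, 4, 3, 7, 8, 9, 1]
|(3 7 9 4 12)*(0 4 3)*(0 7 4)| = |(3 4 12 7 9)| = 5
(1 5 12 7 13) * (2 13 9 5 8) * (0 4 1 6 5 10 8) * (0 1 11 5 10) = (0 4 11 5 12 7 9)(2 13 6 10 8) = [4, 1, 13, 3, 11, 12, 10, 9, 2, 0, 8, 5, 7, 6]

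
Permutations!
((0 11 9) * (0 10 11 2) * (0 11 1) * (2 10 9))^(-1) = (0 1 10)(2 11) = [1, 10, 11, 3, 4, 5, 6, 7, 8, 9, 0, 2]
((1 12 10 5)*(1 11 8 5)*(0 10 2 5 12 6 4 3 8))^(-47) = (0 2 3 1 11 12 4 10 5 8 6) = [2, 11, 3, 1, 10, 8, 0, 7, 6, 9, 5, 12, 4]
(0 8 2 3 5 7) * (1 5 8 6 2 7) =[6, 5, 3, 8, 4, 1, 2, 0, 7] =(0 6 2 3 8 7)(1 5)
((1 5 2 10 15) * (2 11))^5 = (1 15 10 2 11 5) = [0, 15, 11, 3, 4, 1, 6, 7, 8, 9, 2, 5, 12, 13, 14, 10]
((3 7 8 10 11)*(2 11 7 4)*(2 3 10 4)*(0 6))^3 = (0 6)(2 7 3 10 4 11 8) = [6, 1, 7, 10, 11, 5, 0, 3, 2, 9, 4, 8]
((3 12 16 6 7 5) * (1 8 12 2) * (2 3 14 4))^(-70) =(16) =[0, 1, 2, 3, 4, 5, 6, 7, 8, 9, 10, 11, 12, 13, 14, 15, 16]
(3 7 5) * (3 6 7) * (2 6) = [0, 1, 6, 3, 4, 2, 7, 5] = (2 6 7 5)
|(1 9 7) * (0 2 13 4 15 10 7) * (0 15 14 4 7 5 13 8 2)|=|(1 9 15 10 5 13 7)(2 8)(4 14)|=14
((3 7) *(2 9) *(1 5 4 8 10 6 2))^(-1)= (1 9 2 6 10 8 4 5)(3 7)= [0, 9, 6, 7, 5, 1, 10, 3, 4, 2, 8]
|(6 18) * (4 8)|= |(4 8)(6 18)|= 2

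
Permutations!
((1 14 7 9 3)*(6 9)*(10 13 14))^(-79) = (1 10 13 14 7 6 9 3) = [0, 10, 2, 1, 4, 5, 9, 6, 8, 3, 13, 11, 12, 14, 7]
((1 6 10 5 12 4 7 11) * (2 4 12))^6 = [0, 7, 10, 3, 5, 6, 11, 2, 8, 9, 1, 4, 12] = (12)(1 7 2 10)(4 5 6 11)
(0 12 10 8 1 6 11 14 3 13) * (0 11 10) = [12, 6, 2, 13, 4, 5, 10, 7, 1, 9, 8, 14, 0, 11, 3] = (0 12)(1 6 10 8)(3 13 11 14)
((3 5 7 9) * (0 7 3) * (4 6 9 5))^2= [5, 1, 2, 6, 9, 4, 0, 3, 8, 7]= (0 5 4 9 7 3 6)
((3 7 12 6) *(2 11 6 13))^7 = (13) = [0, 1, 2, 3, 4, 5, 6, 7, 8, 9, 10, 11, 12, 13]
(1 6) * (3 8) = [0, 6, 2, 8, 4, 5, 1, 7, 3] = (1 6)(3 8)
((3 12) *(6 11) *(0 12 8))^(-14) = (0 3)(8 12) = [3, 1, 2, 0, 4, 5, 6, 7, 12, 9, 10, 11, 8]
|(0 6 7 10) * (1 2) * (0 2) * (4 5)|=|(0 6 7 10 2 1)(4 5)|=6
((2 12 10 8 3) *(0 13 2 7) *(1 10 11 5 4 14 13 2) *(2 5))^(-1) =(0 7 3 8 10 1 13 14 4 5)(2 11 12) =[7, 13, 11, 8, 5, 0, 6, 3, 10, 9, 1, 12, 2, 14, 4]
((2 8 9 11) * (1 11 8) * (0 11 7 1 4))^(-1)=(0 4 2 11)(1 7)(8 9)=[4, 7, 11, 3, 2, 5, 6, 1, 9, 8, 10, 0]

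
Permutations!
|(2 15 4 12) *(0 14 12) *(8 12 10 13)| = 9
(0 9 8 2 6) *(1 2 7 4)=(0 9 8 7 4 1 2 6)=[9, 2, 6, 3, 1, 5, 0, 4, 7, 8]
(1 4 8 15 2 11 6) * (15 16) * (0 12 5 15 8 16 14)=(0 12 5 15 2 11 6 1 4 16 8 14)=[12, 4, 11, 3, 16, 15, 1, 7, 14, 9, 10, 6, 5, 13, 0, 2, 8]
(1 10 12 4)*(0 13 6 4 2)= (0 13 6 4 1 10 12 2)= [13, 10, 0, 3, 1, 5, 4, 7, 8, 9, 12, 11, 2, 6]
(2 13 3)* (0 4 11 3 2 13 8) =(0 4 11 3 13 2 8) =[4, 1, 8, 13, 11, 5, 6, 7, 0, 9, 10, 3, 12, 2]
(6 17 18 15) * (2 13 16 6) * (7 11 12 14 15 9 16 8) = (2 13 8 7 11 12 14 15)(6 17 18 9 16) = [0, 1, 13, 3, 4, 5, 17, 11, 7, 16, 10, 12, 14, 8, 15, 2, 6, 18, 9]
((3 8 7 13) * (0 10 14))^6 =(14)(3 7)(8 13) =[0, 1, 2, 7, 4, 5, 6, 3, 13, 9, 10, 11, 12, 8, 14]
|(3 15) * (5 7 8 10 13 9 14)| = 14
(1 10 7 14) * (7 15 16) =(1 10 15 16 7 14) =[0, 10, 2, 3, 4, 5, 6, 14, 8, 9, 15, 11, 12, 13, 1, 16, 7]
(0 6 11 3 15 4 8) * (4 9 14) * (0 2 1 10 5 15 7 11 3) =(0 6 3 7 11)(1 10 5 15 9 14 4 8 2) =[6, 10, 1, 7, 8, 15, 3, 11, 2, 14, 5, 0, 12, 13, 4, 9]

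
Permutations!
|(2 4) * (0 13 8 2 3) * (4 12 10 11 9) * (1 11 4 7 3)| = 12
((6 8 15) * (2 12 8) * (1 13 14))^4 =(1 13 14)(2 6 15 8 12) =[0, 13, 6, 3, 4, 5, 15, 7, 12, 9, 10, 11, 2, 14, 1, 8]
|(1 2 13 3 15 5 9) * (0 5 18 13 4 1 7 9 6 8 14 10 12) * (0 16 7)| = |(0 5 6 8 14 10 12 16 7 9)(1 2 4)(3 15 18 13)| = 60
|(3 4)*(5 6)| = 2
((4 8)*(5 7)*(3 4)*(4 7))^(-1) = (3 8 4 5 7) = [0, 1, 2, 8, 5, 7, 6, 3, 4]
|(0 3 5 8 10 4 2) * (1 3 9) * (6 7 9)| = |(0 6 7 9 1 3 5 8 10 4 2)| = 11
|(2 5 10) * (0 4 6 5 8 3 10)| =|(0 4 6 5)(2 8 3 10)| =4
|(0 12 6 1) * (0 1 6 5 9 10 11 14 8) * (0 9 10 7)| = 9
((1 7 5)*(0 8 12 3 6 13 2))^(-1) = (0 2 13 6 3 12 8)(1 5 7) = [2, 5, 13, 12, 4, 7, 3, 1, 0, 9, 10, 11, 8, 6]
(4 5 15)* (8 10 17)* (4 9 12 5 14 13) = (4 14 13)(5 15 9 12)(8 10 17) = [0, 1, 2, 3, 14, 15, 6, 7, 10, 12, 17, 11, 5, 4, 13, 9, 16, 8]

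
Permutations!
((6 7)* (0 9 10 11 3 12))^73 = (0 9 10 11 3 12)(6 7) = [9, 1, 2, 12, 4, 5, 7, 6, 8, 10, 11, 3, 0]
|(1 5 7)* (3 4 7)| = |(1 5 3 4 7)| = 5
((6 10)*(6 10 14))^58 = (14) = [0, 1, 2, 3, 4, 5, 6, 7, 8, 9, 10, 11, 12, 13, 14]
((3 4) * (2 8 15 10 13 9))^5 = (2 9 13 10 15 8)(3 4) = [0, 1, 9, 4, 3, 5, 6, 7, 2, 13, 15, 11, 12, 10, 14, 8]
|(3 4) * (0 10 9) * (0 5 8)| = 10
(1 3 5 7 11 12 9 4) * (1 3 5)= (1 5 7 11 12 9 4 3)= [0, 5, 2, 1, 3, 7, 6, 11, 8, 4, 10, 12, 9]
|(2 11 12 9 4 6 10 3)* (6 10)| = |(2 11 12 9 4 10 3)| = 7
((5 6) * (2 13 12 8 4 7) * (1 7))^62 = (1 4 8 12 13 2 7) = [0, 4, 7, 3, 8, 5, 6, 1, 12, 9, 10, 11, 13, 2]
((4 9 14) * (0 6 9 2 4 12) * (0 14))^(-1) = (0 9 6)(2 4)(12 14) = [9, 1, 4, 3, 2, 5, 0, 7, 8, 6, 10, 11, 14, 13, 12]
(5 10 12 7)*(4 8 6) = (4 8 6)(5 10 12 7) = [0, 1, 2, 3, 8, 10, 4, 5, 6, 9, 12, 11, 7]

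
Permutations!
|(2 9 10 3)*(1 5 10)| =6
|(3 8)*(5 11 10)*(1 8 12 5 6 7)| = |(1 8 3 12 5 11 10 6 7)| = 9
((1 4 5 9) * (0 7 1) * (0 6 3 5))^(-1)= [4, 7, 2, 6, 1, 3, 9, 0, 8, 5]= (0 4 1 7)(3 6 9 5)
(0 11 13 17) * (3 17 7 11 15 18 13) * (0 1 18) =(0 15)(1 18 13 7 11 3 17) =[15, 18, 2, 17, 4, 5, 6, 11, 8, 9, 10, 3, 12, 7, 14, 0, 16, 1, 13]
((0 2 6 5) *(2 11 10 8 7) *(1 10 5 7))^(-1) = (0 5 11)(1 8 10)(2 7 6) = [5, 8, 7, 3, 4, 11, 2, 6, 10, 9, 1, 0]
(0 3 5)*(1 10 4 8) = (0 3 5)(1 10 4 8) = [3, 10, 2, 5, 8, 0, 6, 7, 1, 9, 4]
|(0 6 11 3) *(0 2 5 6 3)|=|(0 3 2 5 6 11)|=6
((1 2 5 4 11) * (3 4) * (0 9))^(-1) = (0 9)(1 11 4 3 5 2) = [9, 11, 1, 5, 3, 2, 6, 7, 8, 0, 10, 4]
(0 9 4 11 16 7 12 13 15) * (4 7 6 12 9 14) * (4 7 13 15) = [14, 1, 2, 3, 11, 5, 12, 9, 8, 13, 10, 16, 15, 4, 7, 0, 6] = (0 14 7 9 13 4 11 16 6 12 15)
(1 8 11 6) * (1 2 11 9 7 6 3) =(1 8 9 7 6 2 11 3) =[0, 8, 11, 1, 4, 5, 2, 6, 9, 7, 10, 3]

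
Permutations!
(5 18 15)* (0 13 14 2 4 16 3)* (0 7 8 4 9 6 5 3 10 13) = [0, 1, 9, 7, 16, 18, 5, 8, 4, 6, 13, 11, 12, 14, 2, 3, 10, 17, 15] = (2 9 6 5 18 15 3 7 8 4 16 10 13 14)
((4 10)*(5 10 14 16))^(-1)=(4 10 5 16 14)=[0, 1, 2, 3, 10, 16, 6, 7, 8, 9, 5, 11, 12, 13, 4, 15, 14]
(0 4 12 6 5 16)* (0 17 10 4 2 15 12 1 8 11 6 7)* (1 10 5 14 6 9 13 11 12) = (0 2 15 1 8 12 7)(4 10)(5 16 17)(6 14)(9 13 11) = [2, 8, 15, 3, 10, 16, 14, 0, 12, 13, 4, 9, 7, 11, 6, 1, 17, 5]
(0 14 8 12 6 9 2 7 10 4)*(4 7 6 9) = (0 14 8 12 9 2 6 4)(7 10) = [14, 1, 6, 3, 0, 5, 4, 10, 12, 2, 7, 11, 9, 13, 8]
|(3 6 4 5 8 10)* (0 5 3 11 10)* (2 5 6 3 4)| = 10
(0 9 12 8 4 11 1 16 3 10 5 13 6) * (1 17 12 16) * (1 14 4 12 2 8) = (0 9 16 3 10 5 13 6)(1 14 4 11 17 2 8 12) = [9, 14, 8, 10, 11, 13, 0, 7, 12, 16, 5, 17, 1, 6, 4, 15, 3, 2]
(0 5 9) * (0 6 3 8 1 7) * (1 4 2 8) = (0 5 9 6 3 1 7)(2 8 4) = [5, 7, 8, 1, 2, 9, 3, 0, 4, 6]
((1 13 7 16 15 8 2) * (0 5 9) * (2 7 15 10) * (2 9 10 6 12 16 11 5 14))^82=(0 10 11 8 13 2)(1 14 9 5 7 15)(6 12 16)=[10, 14, 0, 3, 4, 7, 12, 15, 13, 5, 11, 8, 16, 2, 9, 1, 6]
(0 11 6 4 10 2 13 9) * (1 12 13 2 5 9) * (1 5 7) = [11, 12, 2, 3, 10, 9, 4, 1, 8, 0, 7, 6, 13, 5] = (0 11 6 4 10 7 1 12 13 5 9)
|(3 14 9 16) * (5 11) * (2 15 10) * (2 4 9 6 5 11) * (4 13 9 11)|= 10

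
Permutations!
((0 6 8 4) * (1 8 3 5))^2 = (0 3 1 4 6 5 8) = [3, 4, 2, 1, 6, 8, 5, 7, 0]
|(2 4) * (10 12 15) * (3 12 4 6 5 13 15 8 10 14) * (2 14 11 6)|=|(3 12 8 10 4 14)(5 13 15 11 6)|=30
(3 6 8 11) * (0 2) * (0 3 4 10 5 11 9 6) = [2, 1, 3, 0, 10, 11, 8, 7, 9, 6, 5, 4] = (0 2 3)(4 10 5 11)(6 8 9)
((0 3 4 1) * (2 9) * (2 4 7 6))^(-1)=(0 1 4 9 2 6 7 3)=[1, 4, 6, 0, 9, 5, 7, 3, 8, 2]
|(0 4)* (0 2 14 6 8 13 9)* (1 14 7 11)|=|(0 4 2 7 11 1 14 6 8 13 9)|=11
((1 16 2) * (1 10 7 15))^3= (1 10)(2 15)(7 16)= [0, 10, 15, 3, 4, 5, 6, 16, 8, 9, 1, 11, 12, 13, 14, 2, 7]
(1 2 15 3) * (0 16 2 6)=(0 16 2 15 3 1 6)=[16, 6, 15, 1, 4, 5, 0, 7, 8, 9, 10, 11, 12, 13, 14, 3, 2]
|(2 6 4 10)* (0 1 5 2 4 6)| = 4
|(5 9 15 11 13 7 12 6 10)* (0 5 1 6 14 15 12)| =9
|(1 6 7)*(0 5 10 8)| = |(0 5 10 8)(1 6 7)| = 12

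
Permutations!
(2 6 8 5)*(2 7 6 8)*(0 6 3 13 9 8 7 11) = (0 6 2 7 3 13 9 8 5 11) = [6, 1, 7, 13, 4, 11, 2, 3, 5, 8, 10, 0, 12, 9]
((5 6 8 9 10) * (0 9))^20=(0 10 6)(5 8 9)=[10, 1, 2, 3, 4, 8, 0, 7, 9, 5, 6]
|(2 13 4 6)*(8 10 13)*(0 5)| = 6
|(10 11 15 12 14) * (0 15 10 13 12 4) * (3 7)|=6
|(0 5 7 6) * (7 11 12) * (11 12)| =|(0 5 12 7 6)| =5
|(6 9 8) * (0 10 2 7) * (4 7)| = |(0 10 2 4 7)(6 9 8)| = 15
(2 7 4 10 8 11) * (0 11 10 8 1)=[11, 0, 7, 3, 8, 5, 6, 4, 10, 9, 1, 2]=(0 11 2 7 4 8 10 1)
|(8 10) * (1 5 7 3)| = 4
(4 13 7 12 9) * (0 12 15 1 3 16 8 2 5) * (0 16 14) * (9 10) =[12, 3, 5, 14, 13, 16, 6, 15, 2, 4, 9, 11, 10, 7, 0, 1, 8] =(0 12 10 9 4 13 7 15 1 3 14)(2 5 16 8)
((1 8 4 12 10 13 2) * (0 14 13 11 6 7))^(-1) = (0 7 6 11 10 12 4 8 1 2 13 14) = [7, 2, 13, 3, 8, 5, 11, 6, 1, 9, 12, 10, 4, 14, 0]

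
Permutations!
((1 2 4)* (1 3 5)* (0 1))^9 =(0 4)(1 3)(2 5) =[4, 3, 5, 1, 0, 2]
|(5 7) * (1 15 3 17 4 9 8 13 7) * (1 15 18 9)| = 11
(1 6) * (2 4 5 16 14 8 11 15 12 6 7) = (1 7 2 4 5 16 14 8 11 15 12 6) = [0, 7, 4, 3, 5, 16, 1, 2, 11, 9, 10, 15, 6, 13, 8, 12, 14]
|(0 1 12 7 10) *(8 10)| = |(0 1 12 7 8 10)| = 6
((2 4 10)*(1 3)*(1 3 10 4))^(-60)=(10)=[0, 1, 2, 3, 4, 5, 6, 7, 8, 9, 10]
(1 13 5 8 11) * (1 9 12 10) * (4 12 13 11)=(1 11 9 13 5 8 4 12 10)=[0, 11, 2, 3, 12, 8, 6, 7, 4, 13, 1, 9, 10, 5]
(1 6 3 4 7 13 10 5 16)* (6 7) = (1 7 13 10 5 16)(3 4 6) = [0, 7, 2, 4, 6, 16, 3, 13, 8, 9, 5, 11, 12, 10, 14, 15, 1]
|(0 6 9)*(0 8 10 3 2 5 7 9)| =14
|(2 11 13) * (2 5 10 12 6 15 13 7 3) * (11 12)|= |(2 12 6 15 13 5 10 11 7 3)|= 10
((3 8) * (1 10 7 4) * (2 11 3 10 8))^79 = (1 4 7 10 8)(2 11 3) = [0, 4, 11, 2, 7, 5, 6, 10, 1, 9, 8, 3]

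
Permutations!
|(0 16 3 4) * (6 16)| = |(0 6 16 3 4)| = 5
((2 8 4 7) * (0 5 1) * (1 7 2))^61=(0 5 7 1)(2 8 4)=[5, 0, 8, 3, 2, 7, 6, 1, 4]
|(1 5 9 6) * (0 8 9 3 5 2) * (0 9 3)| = 4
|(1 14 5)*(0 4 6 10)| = 12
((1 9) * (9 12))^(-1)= (1 9 12)= [0, 9, 2, 3, 4, 5, 6, 7, 8, 12, 10, 11, 1]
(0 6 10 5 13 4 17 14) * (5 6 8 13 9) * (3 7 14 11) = [8, 1, 2, 7, 17, 9, 10, 14, 13, 5, 6, 3, 12, 4, 0, 15, 16, 11] = (0 8 13 4 17 11 3 7 14)(5 9)(6 10)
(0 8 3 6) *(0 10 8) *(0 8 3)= (0 8)(3 6 10)= [8, 1, 2, 6, 4, 5, 10, 7, 0, 9, 3]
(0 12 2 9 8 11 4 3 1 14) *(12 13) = (0 13 12 2 9 8 11 4 3 1 14) = [13, 14, 9, 1, 3, 5, 6, 7, 11, 8, 10, 4, 2, 12, 0]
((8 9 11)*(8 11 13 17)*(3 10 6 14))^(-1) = (3 14 6 10)(8 17 13 9) = [0, 1, 2, 14, 4, 5, 10, 7, 17, 8, 3, 11, 12, 9, 6, 15, 16, 13]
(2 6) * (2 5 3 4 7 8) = (2 6 5 3 4 7 8) = [0, 1, 6, 4, 7, 3, 5, 8, 2]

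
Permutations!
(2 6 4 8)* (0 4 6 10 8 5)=(0 4 5)(2 10 8)=[4, 1, 10, 3, 5, 0, 6, 7, 2, 9, 8]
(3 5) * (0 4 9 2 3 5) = (0 4 9 2 3) = [4, 1, 3, 0, 9, 5, 6, 7, 8, 2]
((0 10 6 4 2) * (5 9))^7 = (0 6 2 10 4)(5 9) = [6, 1, 10, 3, 0, 9, 2, 7, 8, 5, 4]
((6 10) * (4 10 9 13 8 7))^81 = [0, 1, 2, 3, 13, 5, 7, 9, 6, 4, 8, 11, 12, 10] = (4 13 10 8 6 7 9)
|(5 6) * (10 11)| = 2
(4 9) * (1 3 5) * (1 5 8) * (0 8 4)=[8, 3, 2, 4, 9, 5, 6, 7, 1, 0]=(0 8 1 3 4 9)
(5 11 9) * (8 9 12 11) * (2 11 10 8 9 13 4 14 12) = (2 11)(4 14 12 10 8 13)(5 9) = [0, 1, 11, 3, 14, 9, 6, 7, 13, 5, 8, 2, 10, 4, 12]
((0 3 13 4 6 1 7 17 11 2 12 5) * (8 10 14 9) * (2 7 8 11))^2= [13, 10, 5, 4, 1, 3, 8, 2, 14, 7, 9, 17, 0, 6, 11, 15, 16, 12]= (0 13 6 8 14 11 17 12)(1 10 9 7 2 5 3 4)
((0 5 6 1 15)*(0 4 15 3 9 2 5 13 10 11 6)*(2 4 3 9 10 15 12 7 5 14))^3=(0 3 6 4 5 15 11 9 7 13 10 1 12)(2 14)=[3, 12, 14, 6, 5, 15, 4, 13, 8, 7, 1, 9, 0, 10, 2, 11]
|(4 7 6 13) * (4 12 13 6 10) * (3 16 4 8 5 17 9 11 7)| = |(3 16 4)(5 17 9 11 7 10 8)(12 13)| = 42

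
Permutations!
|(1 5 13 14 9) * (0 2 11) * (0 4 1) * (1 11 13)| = 10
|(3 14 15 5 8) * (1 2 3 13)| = 8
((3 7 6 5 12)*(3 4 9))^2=(3 6 12 9 7 5 4)=[0, 1, 2, 6, 3, 4, 12, 5, 8, 7, 10, 11, 9]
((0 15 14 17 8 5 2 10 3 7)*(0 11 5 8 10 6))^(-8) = [17, 1, 15, 5, 4, 0, 14, 2, 8, 9, 11, 6, 12, 13, 3, 10, 16, 7] = (0 17 7 2 15 10 11 6 14 3 5)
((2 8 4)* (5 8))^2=(2 8)(4 5)=[0, 1, 8, 3, 5, 4, 6, 7, 2]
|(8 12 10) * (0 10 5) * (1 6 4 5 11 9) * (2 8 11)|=24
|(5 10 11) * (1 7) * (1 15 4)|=12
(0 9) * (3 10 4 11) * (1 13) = (0 9)(1 13)(3 10 4 11) = [9, 13, 2, 10, 11, 5, 6, 7, 8, 0, 4, 3, 12, 1]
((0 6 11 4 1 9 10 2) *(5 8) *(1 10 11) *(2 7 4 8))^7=(0 2 5 8 11 9 1 6)(4 10 7)=[2, 6, 5, 3, 10, 8, 0, 4, 11, 1, 7, 9]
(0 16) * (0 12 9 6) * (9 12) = (0 16 9 6) = [16, 1, 2, 3, 4, 5, 0, 7, 8, 6, 10, 11, 12, 13, 14, 15, 9]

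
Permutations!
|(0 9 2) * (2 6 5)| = |(0 9 6 5 2)| = 5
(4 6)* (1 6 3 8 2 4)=(1 6)(2 4 3 8)=[0, 6, 4, 8, 3, 5, 1, 7, 2]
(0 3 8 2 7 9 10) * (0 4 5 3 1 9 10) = [1, 9, 7, 8, 5, 3, 6, 10, 2, 0, 4] = (0 1 9)(2 7 10 4 5 3 8)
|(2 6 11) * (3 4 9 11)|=|(2 6 3 4 9 11)|=6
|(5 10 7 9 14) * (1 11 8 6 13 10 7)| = 12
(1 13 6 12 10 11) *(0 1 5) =(0 1 13 6 12 10 11 5) =[1, 13, 2, 3, 4, 0, 12, 7, 8, 9, 11, 5, 10, 6]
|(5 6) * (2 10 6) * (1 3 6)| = |(1 3 6 5 2 10)| = 6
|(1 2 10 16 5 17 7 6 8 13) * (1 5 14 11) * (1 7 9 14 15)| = 45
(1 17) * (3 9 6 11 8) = (1 17)(3 9 6 11 8) = [0, 17, 2, 9, 4, 5, 11, 7, 3, 6, 10, 8, 12, 13, 14, 15, 16, 1]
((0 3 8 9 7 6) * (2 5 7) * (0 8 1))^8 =(0 1 3)(2 7 8)(5 6 9) =[1, 3, 7, 0, 4, 6, 9, 8, 2, 5]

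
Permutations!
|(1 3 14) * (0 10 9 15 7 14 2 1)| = 6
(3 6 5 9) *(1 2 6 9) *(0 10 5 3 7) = [10, 2, 6, 9, 4, 1, 3, 0, 8, 7, 5] = (0 10 5 1 2 6 3 9 7)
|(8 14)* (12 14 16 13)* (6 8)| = 6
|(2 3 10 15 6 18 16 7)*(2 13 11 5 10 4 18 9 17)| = |(2 3 4 18 16 7 13 11 5 10 15 6 9 17)| = 14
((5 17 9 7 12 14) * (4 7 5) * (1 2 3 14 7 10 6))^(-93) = (17)(1 10 14 2 6 4 3)(7 12) = [0, 10, 6, 1, 3, 5, 4, 12, 8, 9, 14, 11, 7, 13, 2, 15, 16, 17]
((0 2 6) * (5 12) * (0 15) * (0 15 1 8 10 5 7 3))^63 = [1, 5, 8, 6, 4, 3, 10, 2, 12, 9, 7, 11, 0, 13, 14, 15] = (15)(0 1 5 3 6 10 7 2 8 12)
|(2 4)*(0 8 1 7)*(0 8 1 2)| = |(0 1 7 8 2 4)| = 6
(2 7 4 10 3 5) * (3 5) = (2 7 4 10 5) = [0, 1, 7, 3, 10, 2, 6, 4, 8, 9, 5]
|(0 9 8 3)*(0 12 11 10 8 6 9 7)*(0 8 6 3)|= 6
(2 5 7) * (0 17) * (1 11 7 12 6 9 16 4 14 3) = [17, 11, 5, 1, 14, 12, 9, 2, 8, 16, 10, 7, 6, 13, 3, 15, 4, 0] = (0 17)(1 11 7 2 5 12 6 9 16 4 14 3)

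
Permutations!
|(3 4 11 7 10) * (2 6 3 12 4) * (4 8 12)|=|(2 6 3)(4 11 7 10)(8 12)|=12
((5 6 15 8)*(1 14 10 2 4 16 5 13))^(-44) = (16) = [0, 1, 2, 3, 4, 5, 6, 7, 8, 9, 10, 11, 12, 13, 14, 15, 16]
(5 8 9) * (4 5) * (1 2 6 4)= (1 2 6 4 5 8 9)= [0, 2, 6, 3, 5, 8, 4, 7, 9, 1]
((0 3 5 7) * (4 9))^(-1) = (0 7 5 3)(4 9) = [7, 1, 2, 0, 9, 3, 6, 5, 8, 4]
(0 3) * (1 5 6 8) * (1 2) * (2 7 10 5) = (0 3)(1 2)(5 6 8 7 10) = [3, 2, 1, 0, 4, 6, 8, 10, 7, 9, 5]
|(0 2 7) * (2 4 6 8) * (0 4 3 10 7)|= |(0 3 10 7 4 6 8 2)|= 8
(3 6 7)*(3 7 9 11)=(3 6 9 11)=[0, 1, 2, 6, 4, 5, 9, 7, 8, 11, 10, 3]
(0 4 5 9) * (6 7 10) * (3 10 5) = (0 4 3 10 6 7 5 9) = [4, 1, 2, 10, 3, 9, 7, 5, 8, 0, 6]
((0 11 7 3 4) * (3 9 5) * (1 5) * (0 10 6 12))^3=[9, 4, 2, 6, 12, 10, 11, 5, 8, 3, 0, 1, 7]=(0 9 3 6 11 1 4 12 7 5 10)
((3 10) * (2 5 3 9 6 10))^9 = (10) = [0, 1, 2, 3, 4, 5, 6, 7, 8, 9, 10]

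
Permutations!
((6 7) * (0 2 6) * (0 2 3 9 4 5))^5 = (9)(2 7 6) = [0, 1, 7, 3, 4, 5, 2, 6, 8, 9]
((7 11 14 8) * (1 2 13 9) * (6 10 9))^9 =[0, 6, 10, 3, 4, 5, 1, 11, 7, 13, 2, 14, 12, 9, 8] =(1 6)(2 10)(7 11 14 8)(9 13)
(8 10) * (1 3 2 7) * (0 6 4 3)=(0 6 4 3 2 7 1)(8 10)=[6, 0, 7, 2, 3, 5, 4, 1, 10, 9, 8]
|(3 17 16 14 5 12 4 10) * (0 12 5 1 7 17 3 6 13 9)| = |(0 12 4 10 6 13 9)(1 7 17 16 14)| = 35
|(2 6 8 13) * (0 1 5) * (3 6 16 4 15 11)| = 9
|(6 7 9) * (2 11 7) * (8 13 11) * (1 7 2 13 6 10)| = 20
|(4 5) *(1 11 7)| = |(1 11 7)(4 5)| = 6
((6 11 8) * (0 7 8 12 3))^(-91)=(12)=[0, 1, 2, 3, 4, 5, 6, 7, 8, 9, 10, 11, 12]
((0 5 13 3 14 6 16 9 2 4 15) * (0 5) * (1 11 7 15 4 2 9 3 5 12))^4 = (16)(1 12 15 7 11) = [0, 12, 2, 3, 4, 5, 6, 11, 8, 9, 10, 1, 15, 13, 14, 7, 16]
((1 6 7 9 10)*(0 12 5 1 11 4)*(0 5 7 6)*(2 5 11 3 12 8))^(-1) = (0 1 5 2 8)(3 10 9 7 12)(4 11) = [1, 5, 8, 10, 11, 2, 6, 12, 0, 7, 9, 4, 3]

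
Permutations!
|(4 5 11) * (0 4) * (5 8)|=|(0 4 8 5 11)|=5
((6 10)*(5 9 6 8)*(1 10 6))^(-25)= (10)= [0, 1, 2, 3, 4, 5, 6, 7, 8, 9, 10]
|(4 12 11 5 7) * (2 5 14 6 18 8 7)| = |(2 5)(4 12 11 14 6 18 8 7)| = 8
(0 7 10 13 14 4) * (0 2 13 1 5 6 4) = (0 7 10 1 5 6 4 2 13 14) = [7, 5, 13, 3, 2, 6, 4, 10, 8, 9, 1, 11, 12, 14, 0]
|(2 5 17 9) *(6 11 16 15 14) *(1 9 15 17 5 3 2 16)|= 8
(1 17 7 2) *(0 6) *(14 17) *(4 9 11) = (0 6)(1 14 17 7 2)(4 9 11) = [6, 14, 1, 3, 9, 5, 0, 2, 8, 11, 10, 4, 12, 13, 17, 15, 16, 7]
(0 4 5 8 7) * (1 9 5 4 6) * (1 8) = (0 6 8 7)(1 9 5) = [6, 9, 2, 3, 4, 1, 8, 0, 7, 5]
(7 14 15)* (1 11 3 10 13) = [0, 11, 2, 10, 4, 5, 6, 14, 8, 9, 13, 3, 12, 1, 15, 7] = (1 11 3 10 13)(7 14 15)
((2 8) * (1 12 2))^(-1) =(1 8 2 12) =[0, 8, 12, 3, 4, 5, 6, 7, 2, 9, 10, 11, 1]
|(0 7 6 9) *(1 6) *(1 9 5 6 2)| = 6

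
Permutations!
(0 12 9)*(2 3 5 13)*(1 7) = [12, 7, 3, 5, 4, 13, 6, 1, 8, 0, 10, 11, 9, 2] = (0 12 9)(1 7)(2 3 5 13)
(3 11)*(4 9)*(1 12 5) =(1 12 5)(3 11)(4 9) =[0, 12, 2, 11, 9, 1, 6, 7, 8, 4, 10, 3, 5]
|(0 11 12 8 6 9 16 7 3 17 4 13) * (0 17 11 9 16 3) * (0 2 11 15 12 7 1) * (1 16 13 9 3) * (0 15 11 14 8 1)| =12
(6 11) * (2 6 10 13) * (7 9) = [0, 1, 6, 3, 4, 5, 11, 9, 8, 7, 13, 10, 12, 2] = (2 6 11 10 13)(7 9)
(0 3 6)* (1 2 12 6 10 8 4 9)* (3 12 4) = (0 12 6)(1 2 4 9)(3 10 8) = [12, 2, 4, 10, 9, 5, 0, 7, 3, 1, 8, 11, 6]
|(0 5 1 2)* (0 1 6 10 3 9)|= |(0 5 6 10 3 9)(1 2)|= 6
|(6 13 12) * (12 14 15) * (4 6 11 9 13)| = 6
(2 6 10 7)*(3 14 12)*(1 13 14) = (1 13 14 12 3)(2 6 10 7) = [0, 13, 6, 1, 4, 5, 10, 2, 8, 9, 7, 11, 3, 14, 12]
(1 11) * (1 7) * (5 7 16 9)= (1 11 16 9 5 7)= [0, 11, 2, 3, 4, 7, 6, 1, 8, 5, 10, 16, 12, 13, 14, 15, 9]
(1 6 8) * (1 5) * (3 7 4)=(1 6 8 5)(3 7 4)=[0, 6, 2, 7, 3, 1, 8, 4, 5]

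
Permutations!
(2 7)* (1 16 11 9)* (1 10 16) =(2 7)(9 10 16 11) =[0, 1, 7, 3, 4, 5, 6, 2, 8, 10, 16, 9, 12, 13, 14, 15, 11]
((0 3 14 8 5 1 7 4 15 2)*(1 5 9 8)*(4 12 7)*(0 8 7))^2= (0 14 4 2 9 12 3 1 15 8 7)= [14, 15, 9, 1, 2, 5, 6, 0, 7, 12, 10, 11, 3, 13, 4, 8]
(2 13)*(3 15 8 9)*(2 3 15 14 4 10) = [0, 1, 13, 14, 10, 5, 6, 7, 9, 15, 2, 11, 12, 3, 4, 8] = (2 13 3 14 4 10)(8 9 15)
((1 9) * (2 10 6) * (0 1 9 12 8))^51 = (0 8 12 1) = [8, 0, 2, 3, 4, 5, 6, 7, 12, 9, 10, 11, 1]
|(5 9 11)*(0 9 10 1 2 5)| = 12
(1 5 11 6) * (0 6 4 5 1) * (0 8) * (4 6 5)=(0 5 11 6 8)=[5, 1, 2, 3, 4, 11, 8, 7, 0, 9, 10, 6]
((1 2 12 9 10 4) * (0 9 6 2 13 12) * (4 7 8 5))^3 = (0 7 4 12)(1 6 9 8)(2 10 5 13) = [7, 6, 10, 3, 12, 13, 9, 4, 1, 8, 5, 11, 0, 2]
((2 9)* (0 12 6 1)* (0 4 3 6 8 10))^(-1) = (0 10 8 12)(1 6 3 4)(2 9) = [10, 6, 9, 4, 1, 5, 3, 7, 12, 2, 8, 11, 0]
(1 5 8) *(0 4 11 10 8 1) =(0 4 11 10 8)(1 5) =[4, 5, 2, 3, 11, 1, 6, 7, 0, 9, 8, 10]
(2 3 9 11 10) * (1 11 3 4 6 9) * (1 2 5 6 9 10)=(1 11)(2 4 9 3)(5 6 10)=[0, 11, 4, 2, 9, 6, 10, 7, 8, 3, 5, 1]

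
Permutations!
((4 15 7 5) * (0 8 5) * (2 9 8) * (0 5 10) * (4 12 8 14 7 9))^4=(0 9 12 2 14 8 4 7 10 15 5)=[9, 1, 14, 3, 7, 0, 6, 10, 4, 12, 15, 11, 2, 13, 8, 5]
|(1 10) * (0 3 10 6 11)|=6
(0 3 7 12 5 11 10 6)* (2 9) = [3, 1, 9, 7, 4, 11, 0, 12, 8, 2, 6, 10, 5] = (0 3 7 12 5 11 10 6)(2 9)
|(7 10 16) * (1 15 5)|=3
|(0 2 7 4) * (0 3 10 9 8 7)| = |(0 2)(3 10 9 8 7 4)| = 6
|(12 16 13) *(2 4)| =|(2 4)(12 16 13)| =6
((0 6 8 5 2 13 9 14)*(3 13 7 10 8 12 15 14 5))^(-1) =(0 14 15 12 6)(2 5 9 13 3 8 10 7) =[14, 1, 5, 8, 4, 9, 0, 2, 10, 13, 7, 11, 6, 3, 15, 12]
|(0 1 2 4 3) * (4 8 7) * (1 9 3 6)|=6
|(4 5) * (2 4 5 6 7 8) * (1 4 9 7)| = 12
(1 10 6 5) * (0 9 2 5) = [9, 10, 5, 3, 4, 1, 0, 7, 8, 2, 6] = (0 9 2 5 1 10 6)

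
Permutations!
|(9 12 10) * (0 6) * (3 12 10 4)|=6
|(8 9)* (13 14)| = 2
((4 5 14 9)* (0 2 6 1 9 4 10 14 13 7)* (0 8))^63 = [1, 14, 9, 3, 7, 8, 10, 2, 6, 4, 5, 11, 12, 0, 13] = (0 1 14 13)(2 9 4 7)(5 8 6 10)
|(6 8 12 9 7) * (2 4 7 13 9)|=|(2 4 7 6 8 12)(9 13)|=6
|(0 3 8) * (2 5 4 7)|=12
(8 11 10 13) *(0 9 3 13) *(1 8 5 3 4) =(0 9 4 1 8 11 10)(3 13 5) =[9, 8, 2, 13, 1, 3, 6, 7, 11, 4, 0, 10, 12, 5]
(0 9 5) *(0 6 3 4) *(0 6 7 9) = (3 4 6)(5 7 9) = [0, 1, 2, 4, 6, 7, 3, 9, 8, 5]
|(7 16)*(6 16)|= 3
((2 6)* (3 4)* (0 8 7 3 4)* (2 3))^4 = (0 6 7)(2 8 3) = [6, 1, 8, 2, 4, 5, 7, 0, 3]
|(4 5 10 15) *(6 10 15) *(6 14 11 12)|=15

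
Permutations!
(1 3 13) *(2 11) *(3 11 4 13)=[0, 11, 4, 3, 13, 5, 6, 7, 8, 9, 10, 2, 12, 1]=(1 11 2 4 13)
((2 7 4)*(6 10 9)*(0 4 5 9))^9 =(0 4 2 7 5 9 6 10) =[4, 1, 7, 3, 2, 9, 10, 5, 8, 6, 0]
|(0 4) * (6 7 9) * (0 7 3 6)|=|(0 4 7 9)(3 6)|=4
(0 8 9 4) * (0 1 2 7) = (0 8 9 4 1 2 7) = [8, 2, 7, 3, 1, 5, 6, 0, 9, 4]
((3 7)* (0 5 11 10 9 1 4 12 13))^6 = (0 4 10)(1 11 13)(5 12 9) = [4, 11, 2, 3, 10, 12, 6, 7, 8, 5, 0, 13, 9, 1]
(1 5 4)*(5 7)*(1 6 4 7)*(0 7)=[7, 1, 2, 3, 6, 0, 4, 5]=(0 7 5)(4 6)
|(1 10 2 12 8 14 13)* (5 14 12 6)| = 14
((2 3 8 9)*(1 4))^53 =(1 4)(2 3 8 9) =[0, 4, 3, 8, 1, 5, 6, 7, 9, 2]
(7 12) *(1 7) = (1 7 12) = [0, 7, 2, 3, 4, 5, 6, 12, 8, 9, 10, 11, 1]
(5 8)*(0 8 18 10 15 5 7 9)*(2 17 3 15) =(0 8 7 9)(2 17 3 15 5 18 10) =[8, 1, 17, 15, 4, 18, 6, 9, 7, 0, 2, 11, 12, 13, 14, 5, 16, 3, 10]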